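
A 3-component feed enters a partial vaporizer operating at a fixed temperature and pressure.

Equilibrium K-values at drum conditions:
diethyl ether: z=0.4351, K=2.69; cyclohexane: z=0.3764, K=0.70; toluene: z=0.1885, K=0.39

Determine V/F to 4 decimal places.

V/F = 0.6872

Material balance + equilibrium reduce to Σ zᵢ(Kᵢ−1)/(1+V/F(Kᵢ−1)) = 0.
Check two-phase: ΣzᵢKᵢ = 1.5074 > 1 and Σzᵢ/Kᵢ = 1.1828 > 1, so g(0) = 0.5074 > 0 and g(1) = -0.1828 < 0.
Iterate (Newton) starting at V/F = 0.5:
  V/F = 0.5000: g = 0.10025, g' = -0.5572 → V/F = 0.6799
  V/F = 0.6799: g = 0.00382, g' = -0.5273 → V/F = 0.6872
Converged at V/F = 0.6872.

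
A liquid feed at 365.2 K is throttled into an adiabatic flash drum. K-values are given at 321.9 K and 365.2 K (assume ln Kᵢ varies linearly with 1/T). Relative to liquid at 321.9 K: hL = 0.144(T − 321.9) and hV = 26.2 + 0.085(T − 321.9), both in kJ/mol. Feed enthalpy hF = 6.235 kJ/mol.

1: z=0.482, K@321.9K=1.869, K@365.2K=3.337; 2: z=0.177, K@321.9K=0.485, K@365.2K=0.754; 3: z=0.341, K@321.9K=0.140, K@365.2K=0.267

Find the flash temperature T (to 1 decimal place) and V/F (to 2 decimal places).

T = 329.8 K, V/F = 0.20

Adiabatic flash: solve Rachford–Rice at each trial T, then check hF = ψ·hV(T) + (1−ψ)·hL(T).
  T = 321.9 K: K = (1.869, 0.485, 0.140), RR gives ψ = 0.052, H_out = 1.366 kJ/mol
  T = 365.2 K: K = (3.337, 0.754, 0.267), RR gives ψ = 0.573, H_out = 19.782 kJ/mol
  T = 343.5 K: K = (2.542, 0.613, 0.197), RR gives ψ = 0.374, H_out = 12.432 kJ/mol
  T = 332.7 K: K = (2.190, 0.547, 0.167), RR gives ψ = 0.242, H_out = 7.733 kJ/mol
  T = 327.3 K: K = (2.026, 0.516, 0.153), RR gives ψ = 0.157, H_out = 4.844 kJ/mol
  T = 330.0 K: K = (2.107, 0.531, 0.160), RR gives ψ = 0.201, H_out = 6.349 kJ/mol
  T = 328.6 K: K = (2.065, 0.523, 0.156), RR gives ψ = 0.179, H_out = 5.585 kJ/mol
Linear interpolation between T = 328.6 (H_out = 5.585) and T = 330.0 (H_out = 6.349) on hF = 6.235 gives T ≈ 329.8 K, at which ψ = 0.20.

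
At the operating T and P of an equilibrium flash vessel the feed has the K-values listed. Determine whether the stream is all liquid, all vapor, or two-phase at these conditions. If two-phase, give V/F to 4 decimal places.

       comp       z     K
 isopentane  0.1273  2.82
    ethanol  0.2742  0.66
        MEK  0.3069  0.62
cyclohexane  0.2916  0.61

all liquid

ΣzᵢKᵢ = 0.9081; Σzᵢ/Kᵢ = 1.4336.
Since ΣzᵢKᵢ < 1 the mixture is below its bubble point — single liquid phase.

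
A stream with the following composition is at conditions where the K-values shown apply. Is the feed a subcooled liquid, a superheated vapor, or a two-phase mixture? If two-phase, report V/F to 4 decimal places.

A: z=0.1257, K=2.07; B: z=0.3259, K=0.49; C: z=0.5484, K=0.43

subcooled liquid

ΣzᵢKᵢ = 0.6557; Σzᵢ/Kᵢ = 2.0012.
Since ΣzᵢKᵢ < 1 the mixture is below its bubble point — single liquid phase.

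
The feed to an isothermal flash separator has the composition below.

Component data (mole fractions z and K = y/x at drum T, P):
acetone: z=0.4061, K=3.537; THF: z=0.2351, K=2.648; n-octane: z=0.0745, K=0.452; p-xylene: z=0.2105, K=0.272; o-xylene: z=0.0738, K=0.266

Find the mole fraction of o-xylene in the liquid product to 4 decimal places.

Material balance + equilibrium reduce to Σ zᵢ(Kᵢ−1)/(1+ψ(Kᵢ−1)) = 0.
Feasibility: ΣzᵢKᵢ = 2.1695, Σzᵢ/Kᵢ = 1.4198 — both > 1, two phases present.
Newton iteration, ψ⁰ = 0.32:
  ψ = 0.3200: g = 0.50221, g' = -1.3604 → ψ = 0.6892
  ψ = 0.6892: g = 0.07350, g' = -1.1559 → ψ = 0.7528
  ψ = 0.7528: g = -0.00259, g' = -1.2454 → ψ = 0.7507
Converged at ψ = 0.7507.
Compositions from xᵢ = zᵢ/(1+ψ(Kᵢ−1)), yᵢ = Kᵢxᵢ:
  acetone: x = 0.1398, y = 0.4945
  THF: x = 0.1051, y = 0.2783
  n-octane: x = 0.1266, y = 0.0572
  p-xylene: x = 0.4642, y = 0.1263
  o-xylene: x = 0.1644, y = 0.0437

x_o-xylene = 0.1644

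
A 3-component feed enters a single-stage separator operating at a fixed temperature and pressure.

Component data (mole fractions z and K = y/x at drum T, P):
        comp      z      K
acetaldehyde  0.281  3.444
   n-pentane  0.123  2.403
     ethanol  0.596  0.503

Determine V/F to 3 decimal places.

Rachford–Rice: g(V/F) = Σ zᵢ(Kᵢ−1)/(1+V/F(Kᵢ−1)) = 0.
g(0) = ΣzᵢKᵢ − 1 = 0.563 and g(1) = 1 − Σzᵢ/Kᵢ = -0.318, so a root lies in (0, 1).
Iterate (Newton) starting at V/F = 0.5:
  V/F = 0.500: g = 0.0163, g' = -0.684 → V/F = 0.524
Converged at V/F = 0.524.

V/F = 0.524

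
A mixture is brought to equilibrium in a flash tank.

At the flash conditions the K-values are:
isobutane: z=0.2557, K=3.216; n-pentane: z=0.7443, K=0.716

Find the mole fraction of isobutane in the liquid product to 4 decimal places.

Rachford–Rice: g(β) = Σ zᵢ(Kᵢ−1)/(1+β(Kᵢ−1)) = 0.
g(0) = ΣzᵢKᵢ − 1 = 0.3552 and g(1) = 1 − Σzᵢ/Kᵢ = -0.1190, so a root lies in (0, 1).
Binary case is linear: z₁(K₁−1)(1+β(K₂−1)) + z₂(K₂−1)(1+β(K₁−1)) = 0
⇒ β = [z₁(K₁−1)+z₂(K₂−1)] / [−(K₁−1)(K₂−1)] = 0.35525/0.62934 = 0.5645
Compositions from xᵢ = zᵢ/(1+β(Kᵢ−1)), yᵢ = Kᵢxᵢ:
  isobutane: x = 0.1136, y = 0.3653
  n-pentane: x = 0.8864, y = 0.6347

x_isobutane = 0.1136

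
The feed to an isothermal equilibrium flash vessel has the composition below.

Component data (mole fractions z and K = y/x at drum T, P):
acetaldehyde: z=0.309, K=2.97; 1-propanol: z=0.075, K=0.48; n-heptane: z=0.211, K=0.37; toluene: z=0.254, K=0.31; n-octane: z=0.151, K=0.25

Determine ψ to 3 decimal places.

Iterate (Newton) starting at ψ = 0.37:
  ψ = 0.370: g = -0.2616, g' = -0.955 → ψ = 0.096
  ψ = 0.096: g = 0.0194, g' = -1.202 → ψ = 0.112
  ψ = 0.112: g = 0.0003, g' = -1.167 → ψ = 0.113
Converged at ψ = 0.113.

ψ = 0.113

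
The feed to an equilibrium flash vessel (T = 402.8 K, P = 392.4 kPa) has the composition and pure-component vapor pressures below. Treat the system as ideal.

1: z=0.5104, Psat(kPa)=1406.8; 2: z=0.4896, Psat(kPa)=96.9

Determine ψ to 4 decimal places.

ψ = 0.4884

Raoult's law: Kᵢ = Pᵢˢᵃᵗ/P = Pᵢˢᵃᵗ/392.4.
  K_1 = 1406.8/392.4 = 3.585117, K_2 = 96.9/392.4 = 0.246942
Material balance + equilibrium reduce to Σ zᵢ(Kᵢ−1)/(1+ψ(Kᵢ−1)) = 0.
g(0) = ΣzᵢKᵢ − 1 = 0.9507 and g(1) = 1 − Σzᵢ/Kᵢ = -1.1250, so a root lies in (0, 1).
Binary case is linear: z₁(K₁−1)(1+ψ(K₂−1)) + z₂(K₂−1)(1+ψ(K₁−1)) = 0
⇒ ψ = [z₁(K₁−1)+z₂(K₂−1)] / [−(K₁−1)(K₂−1)] = 0.95075/1.94674 = 0.4884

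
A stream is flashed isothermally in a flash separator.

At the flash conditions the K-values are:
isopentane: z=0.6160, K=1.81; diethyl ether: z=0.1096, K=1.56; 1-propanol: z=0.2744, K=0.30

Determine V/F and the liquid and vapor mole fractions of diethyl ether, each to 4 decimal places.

Material balance + equilibrium reduce to Σ zᵢ(Kᵢ−1)/(1+V/F(Kᵢ−1)) = 0.
g(0) = ΣzᵢKᵢ − 1 = 0.3683 and g(1) = 1 − Σzᵢ/Kᵢ = -0.3253, so a root lies in (0, 1).
Newton iteration, V/F⁰ = 0.5:
  V/F = 0.5000: g = 0.10757, g' = -0.5440 → V/F = 0.6978
  V/F = 0.6978: g = -0.01256, g' = -0.6965 → V/F = 0.6797
  V/F = 0.6797: g = -0.00019, g' = -0.6755 → V/F = 0.6794
Converged at V/F = 0.6794.
Compositions from xᵢ = zᵢ/(1+V/F(Kᵢ−1)), yᵢ = Kᵢxᵢ:
  isopentane: x = 0.3973, y = 0.7192
  diethyl ether: x = 0.0794, y = 0.1239
  1-propanol: x = 0.5233, y = 0.1570

V/F = 0.6794, x_diethyl ether = 0.0794, y_diethyl ether = 0.1239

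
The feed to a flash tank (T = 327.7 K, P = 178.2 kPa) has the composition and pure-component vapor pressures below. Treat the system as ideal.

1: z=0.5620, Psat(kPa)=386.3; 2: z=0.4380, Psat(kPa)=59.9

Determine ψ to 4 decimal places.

ψ = 0.4715

Raoult's law: Kᵢ = Pᵢˢᵃᵗ/P = Pᵢˢᵃᵗ/178.2.
  K_1 = 386.3/178.2 = 2.167789, K_2 = 59.9/178.2 = 0.336139
Iterate (Newton) starting at ψ = 0.54:
  ψ = 0.5400: g = -0.05077, g' = -0.7573 → ψ = 0.4730
  ψ = 0.4730: g = -0.00107, g' = -0.7282 → ψ = 0.4715
Converged at ψ = 0.4715.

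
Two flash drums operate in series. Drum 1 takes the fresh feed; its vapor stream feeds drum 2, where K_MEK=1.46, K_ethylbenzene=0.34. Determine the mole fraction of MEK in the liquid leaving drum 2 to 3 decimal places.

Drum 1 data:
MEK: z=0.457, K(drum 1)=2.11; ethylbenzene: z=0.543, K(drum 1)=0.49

x_MEK (drum 2) = 0.589

Drum 1:
Material balance + equilibrium reduce to Σ zᵢ(Kᵢ−1)/(1+ψ₁(Kᵢ−1)) = 0.
Check two-phase: ΣzᵢKᵢ = 1.230 > 1 and Σzᵢ/Kᵢ = 1.325 > 1, so g(0) = 0.230 > 0 and g(1) = -0.325 < 0.
Binary case is linear: z₁(K₁−1)(1+ψ₁(K₂−1)) + z₂(K₂−1)(1+ψ₁(K₁−1)) = 0
⇒ ψ₁ = [z₁(K₁−1)+z₂(K₂−1)] / [−(K₁−1)(K₂−1)] = 0.2303/0.5661 = 0.407
Drum-1 compositions:
  MEK: x = 0.315, y = 0.664
  ethylbenzene: x = 0.685, y = 0.336
Drum-2 feed = drum-1 vapor: z₂ = (0.6643, 0.3357).
Drum 2:
Rachford–Rice: g(ψ₂) = Σ zᵢ(Kᵢ−1)/(1+ψ₂(Kᵢ−1)) = 0.
g(0) = ΣzᵢKᵢ − 1 = 0.084 and g(1) = 1 − Σzᵢ/Kᵢ = -0.442, so a root lies in (0, 1).
Binary case is linear: z₁(K₁−1)(1+ψ₂(K₂−1)) + z₂(K₂−1)(1+ψ₂(K₁−1)) = 0
⇒ ψ₂ = [z₁(K₁−1)+z₂(K₂−1)] / [−(K₁−1)(K₂−1)] = 0.0840/0.3036 = 0.277
  MEK: x = 0.589, y = 0.860
  ethylbenzene: x = 0.411, y = 0.140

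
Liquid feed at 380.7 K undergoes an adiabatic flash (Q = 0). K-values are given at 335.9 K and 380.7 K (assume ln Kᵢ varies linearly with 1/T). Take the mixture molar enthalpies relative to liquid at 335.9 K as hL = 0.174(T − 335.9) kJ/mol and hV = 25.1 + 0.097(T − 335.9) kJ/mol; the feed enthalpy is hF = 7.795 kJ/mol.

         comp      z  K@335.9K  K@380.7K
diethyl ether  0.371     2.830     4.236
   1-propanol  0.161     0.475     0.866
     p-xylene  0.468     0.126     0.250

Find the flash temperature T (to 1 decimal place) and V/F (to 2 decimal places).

T = 350.1 K, V/F = 0.22

Adiabatic flash: solve Rachford–Rice at each trial T, then check hF = ψ·hV(T) + (1−ψ)·hL(T).
  T = 335.9 K: K = (2.830, 0.475, 0.126), RR gives ψ = 0.127, H_out = 3.192 kJ/mol
  T = 380.7 K: K = (4.236, 0.866, 0.250), RR gives ψ = 0.399, H_out = 16.439 kJ/mol
  T = 358.3 K: K = (3.506, 0.654, 0.181), RR gives ψ = 0.271, H_out = 10.229 kJ/mol
  T = 347.1 K: K = (3.161, 0.560, 0.152), RR gives ψ = 0.203, H_out = 6.871 kJ/mol
  T = 352.7 K: K = (3.332, 0.606, 0.166), RR gives ψ = 0.238, H_out = 8.581 kJ/mol
  T = 349.9 K: K = (3.246, 0.583, 0.159), RR gives ψ = 0.221, H_out = 7.735 kJ/mol
  T = 351.3 K: K = (3.289, 0.594, 0.163), RR gives ψ = 0.229, H_out = 8.160 kJ/mol
Linear interpolation between T = 349.9 (H_out = 7.735) and T = 351.3 (H_out = 8.160) on hF = 7.795 gives T ≈ 350.1 K, at which ψ = 0.22.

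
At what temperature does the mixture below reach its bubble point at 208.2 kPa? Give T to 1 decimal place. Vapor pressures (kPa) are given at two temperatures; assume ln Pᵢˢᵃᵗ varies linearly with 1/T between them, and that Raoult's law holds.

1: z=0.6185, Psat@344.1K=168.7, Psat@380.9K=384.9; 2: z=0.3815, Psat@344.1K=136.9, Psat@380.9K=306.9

Bubble-point temperature: ΣzᵢPᵢˢᵃᵗ(T) = P. Interpolate ln Pᵢˢᵃᵗ = aᵢ + bᵢ/T.
  T = 344.1 K: ΣzᵢPᵢˢᵃᵗ = 156.57 kPa
  T = 380.9 K: ΣzᵢPᵢˢᵃᵗ = 355.14 kPa
  T = 362.5 K: ΣzᵢPᵢˢᵃᵗ = 240.76 kPa
  T = 353.3 K: ΣzᵢPᵢˢᵃᵗ = 195.24 kPa
  T = 357.9 K: ΣzᵢPᵢˢᵃᵗ = 217.10 kPa
  T = 355.6 K: ΣzᵢPᵢˢᵃᵗ = 205.95 kPa
Interpolating between 355.6 K and 357.9 K gives T ≈ 356.1 K.

T = 356.1 K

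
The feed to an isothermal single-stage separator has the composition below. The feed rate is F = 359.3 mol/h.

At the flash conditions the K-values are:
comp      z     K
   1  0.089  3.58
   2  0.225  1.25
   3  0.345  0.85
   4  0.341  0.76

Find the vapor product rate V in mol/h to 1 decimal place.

V = 182.7 mol/h

Rachford–Rice: g(V/F) = Σ zᵢ(Kᵢ−1)/(1+V/F(Kᵢ−1)) = 0.
Check two-phase: ΣzᵢKᵢ = 1.152 > 1 and Σzᵢ/Kᵢ = 1.059 > 1, so g(0) = 0.152 > 0 and g(1) = -0.059 < 0.
Newton–Raphson from V/F = 0.5:
  V/F = 0.500: g = 0.0013, g' = -0.159 → V/F = 0.508
Converged at V/F = 0.508.
Then V = V/F·F = 0.5084·359.3 = 182.7 mol/h and L = F − V = 176.6 mol/h.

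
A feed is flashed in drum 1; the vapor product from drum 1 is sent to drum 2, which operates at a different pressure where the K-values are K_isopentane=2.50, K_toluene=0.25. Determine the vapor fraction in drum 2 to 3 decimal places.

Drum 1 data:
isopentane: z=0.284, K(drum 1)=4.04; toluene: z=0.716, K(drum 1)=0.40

Drum 1:
Rachford–Rice: g(ψ₁) = Σ zᵢ(Kᵢ−1)/(1+ψ₁(Kᵢ−1)) = 0.
Feasibility: ΣzᵢKᵢ = 1.434, Σzᵢ/Kᵢ = 1.860 — both > 1, two phases present.
Newton–Raphson from ψ₁ = 0.5:
  ψ₁ = 0.500: g = -0.2711, g' = -0.939 → ψ₁ = 0.211
  ψ₁ = 0.211: g = 0.0336, g' = -1.311 → ψ₁ = 0.237
  ψ₁ = 0.237: g = 0.0010, g' = -1.237 → ψ₁ = 0.238
Converged at ψ₁ = 0.238.
Drum-1 compositions:
  isopentane: x = 0.165, y = 0.666
  toluene: x = 0.835, y = 0.334
Drum-2 feed = drum-1 vapor: z₂ = (0.6659, 0.3341).
Drum 2:
Material balance + equilibrium reduce to Σ zᵢ(Kᵢ−1)/(1+ψ₂(Kᵢ−1)) = 0.
g(0) = ΣzᵢKᵢ − 1 = 0.748 and g(1) = 1 − Σzᵢ/Kᵢ = -0.603, so a root lies in (0, 1).
Newton iteration, ψ₂⁰ = 0.5:
  ψ₂ = 0.500: g = 0.1699, g' = -0.970 → ψ₂ = 0.675
  ψ₂ = 0.675: g = -0.0112, g' = -1.141 → ψ₂ = 0.665
Converged at ψ₂ = 0.665.
  isopentane: x = 0.333, y = 0.833
  toluene: x = 0.667, y = 0.167

V/F (drum 2) = 0.665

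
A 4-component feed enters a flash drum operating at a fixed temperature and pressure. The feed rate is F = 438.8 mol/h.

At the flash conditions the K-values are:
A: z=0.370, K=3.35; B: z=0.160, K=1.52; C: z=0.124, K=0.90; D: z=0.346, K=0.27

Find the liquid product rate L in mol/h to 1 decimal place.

Newton iteration, ψ⁰ = 0.47:
  ψ = 0.470: g = 0.0825, g' = -0.918 → ψ = 0.560
  ψ = 0.560: g = -0.0004, g' = -0.936 → ψ = 0.559
Converged at ψ = 0.559.
Then V = ψ·F = 0.5595·438.8 = 245.5 mol/h and L = F − V = 193.3 mol/h.

L = 193.3 mol/h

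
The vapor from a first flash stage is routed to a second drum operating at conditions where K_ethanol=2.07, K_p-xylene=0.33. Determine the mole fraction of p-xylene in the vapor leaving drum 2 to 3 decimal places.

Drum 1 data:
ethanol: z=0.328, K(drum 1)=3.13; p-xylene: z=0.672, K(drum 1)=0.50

y_p-xylene (drum 2) = 0.203

Drum 1:
Rachford–Rice: g(ψ₁) = Σ zᵢ(Kᵢ−1)/(1+ψ₁(Kᵢ−1)) = 0.
Check two-phase: ΣzᵢKᵢ = 1.363 > 1 and Σzᵢ/Kᵢ = 1.449 > 1, so g(0) = 0.363 > 0 and g(1) = -0.449 < 0.
Binary case is linear: z₁(K₁−1)(1+ψ₁(K₂−1)) + z₂(K₂−1)(1+ψ₁(K₁−1)) = 0
⇒ ψ₁ = [z₁(K₁−1)+z₂(K₂−1)] / [−(K₁−1)(K₂−1)] = 0.3626/1.0650 = 0.341
Drum-1 compositions:
  ethanol: x = 0.190, y = 0.595
  p-xylene: x = 0.810, y = 0.405
Drum-2 feed = drum-1 vapor: z₂ = (0.5951, 0.4049).
Drum 2:
Let ψ₂ = V/F and solve Σ zᵢ(Kᵢ−1)/(1+ψ₂(Kᵢ−1)) = 0.
g(0) = ΣzᵢKᵢ − 1 = 0.365 and g(1) = 1 − Σzᵢ/Kᵢ = -0.515, so a root lies in (0, 1).
Binary case is linear: z₁(K₁−1)(1+ψ₂(K₂−1)) + z₂(K₂−1)(1+ψ₂(K₁−1)) = 0
⇒ ψ₂ = [z₁(K₁−1)+z₂(K₂−1)] / [−(K₁−1)(K₂−1)] = 0.3654/0.7169 = 0.510
  ethanol: x = 0.385, y = 0.797
  p-xylene: x = 0.615, y = 0.203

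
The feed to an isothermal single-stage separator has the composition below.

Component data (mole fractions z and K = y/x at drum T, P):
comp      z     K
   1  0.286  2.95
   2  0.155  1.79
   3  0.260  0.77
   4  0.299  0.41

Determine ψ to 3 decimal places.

ψ = 0.596

Let ψ = V/F and solve Σ zᵢ(Kᵢ−1)/(1+ψ(Kᵢ−1)) = 0.
g(0) = ΣzᵢKᵢ − 1 = 0.444 and g(1) = 1 − Σzᵢ/Kᵢ = -0.250, so a root lies in (0, 1).
Newton–Raphson from ψ = 0.46:
  ψ = 0.460: g = 0.0748, g' = -0.568 → ψ = 0.592
  ψ = 0.592: g = 0.0021, g' = -0.543 → ψ = 0.596
Converged at ψ = 0.596.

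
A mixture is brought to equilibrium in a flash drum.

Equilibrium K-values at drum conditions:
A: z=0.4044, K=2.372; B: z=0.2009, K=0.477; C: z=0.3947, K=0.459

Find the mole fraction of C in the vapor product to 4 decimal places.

y_C = 0.2194

Iterate (Newton) starting at ψ = 0.5:
  ψ = 0.5000: g = -0.10590, g' = -0.5856 → ψ = 0.3192
  ψ = 0.3192: g = 0.00165, g' = -0.6161 → ψ = 0.3218
Converged at ψ = 0.3218.
Compositions from xᵢ = zᵢ/(1+ψ(Kᵢ−1)), yᵢ = Kᵢxᵢ:
  A: x = 0.2805, y = 0.6654
  B: x = 0.2416, y = 0.1152
  C: x = 0.4779, y = 0.2194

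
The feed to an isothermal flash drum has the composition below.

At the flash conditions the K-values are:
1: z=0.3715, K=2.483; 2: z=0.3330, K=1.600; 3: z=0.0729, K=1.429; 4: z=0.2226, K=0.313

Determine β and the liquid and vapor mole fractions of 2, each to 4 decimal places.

Material balance + equilibrium reduce to Σ zᵢ(Kᵢ−1)/(1+β(Kᵢ−1)) = 0.
Check two-phase: ΣzᵢKᵢ = 1.6291 > 1 and Σzᵢ/Kᵢ = 1.1199 > 1, so g(0) = 0.6291 > 0 and g(1) = -0.1199 < 0.
Newton–Raphson from β = 0.63:
  β = 0.6300: g = 0.18482, g' = -0.6164 → β = 0.9298
  β = 0.9298: g = -0.04119, g' = -1.0059 → β = 0.8889
  β = 0.8889: g = -0.00219, g' = -0.9032 → β = 0.8865
Converged at β = 0.8865.
Compositions from xᵢ = zᵢ/(1+β(Kᵢ−1)), yᵢ = Kᵢxᵢ:
  1: x = 0.1605, y = 0.3985
  2: x = 0.2174, y = 0.3478
  3: x = 0.0528, y = 0.0755
  4: x = 0.5693, y = 0.1782

β = 0.8865, x_2 = 0.2174, y_2 = 0.3478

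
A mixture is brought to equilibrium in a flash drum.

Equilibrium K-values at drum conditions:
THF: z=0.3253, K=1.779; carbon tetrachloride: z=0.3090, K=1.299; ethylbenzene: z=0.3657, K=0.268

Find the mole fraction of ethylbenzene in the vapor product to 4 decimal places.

Rachford–Rice: g(β) = Σ zᵢ(Kᵢ−1)/(1+β(Kᵢ−1)) = 0.
Feasibility: ΣzᵢKᵢ = 1.0781, Σzᵢ/Kᵢ = 1.7853 — both > 1, two phases present.
Newton iteration, β⁰ = 0.38:
  β = 0.3800: g = -0.09235, g' = -0.5159 → β = 0.2010
  β = 0.2010: g = -0.00761, g' = -0.4415 → β = 0.1837
Converged at β = 0.1837.
Compositions from xᵢ = zᵢ/(1+β(Kᵢ−1)), yᵢ = Kᵢxᵢ:
  THF: x = 0.2846, y = 0.5063
  carbon tetrachloride: x = 0.2929, y = 0.3805
  ethylbenzene: x = 0.4225, y = 0.1132

y_ethylbenzene = 0.1132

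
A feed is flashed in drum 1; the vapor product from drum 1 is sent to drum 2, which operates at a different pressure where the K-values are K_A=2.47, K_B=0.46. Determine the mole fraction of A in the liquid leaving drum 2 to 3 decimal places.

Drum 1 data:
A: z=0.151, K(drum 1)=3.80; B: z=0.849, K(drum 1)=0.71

Drum 1:
Rachford–Rice: g(ψ₁) = Σ zᵢ(Kᵢ−1)/(1+ψ₁(Kᵢ−1)) = 0.
Feasibility: ΣzᵢKᵢ = 1.177, Σzᵢ/Kᵢ = 1.236 — both > 1, two phases present.
Binary case is linear: z₁(K₁−1)(1+ψ₁(K₂−1)) + z₂(K₂−1)(1+ψ₁(K₁−1)) = 0
⇒ ψ₁ = [z₁(K₁−1)+z₂(K₂−1)] / [−(K₁−1)(K₂−1)] = 0.1766/0.8120 = 0.217
Drum-1 compositions:
  A: x = 0.094, y = 0.357
  B: x = 0.906, y = 0.643
Drum-2 feed = drum-1 vapor: z₂ = (0.3566, 0.6434).
Drum 2:
Binary case is linear: z₁(K₁−1)(1+ψ₂(K₂−1)) + z₂(K₂−1)(1+ψ₂(K₁−1)) = 0
⇒ ψ₂ = [z₁(K₁−1)+z₂(K₂−1)] / [−(K₁−1)(K₂−1)] = 0.1768/0.7938 = 0.223
  A: x = 0.269, y = 0.664
  B: x = 0.731, y = 0.336

x_A (drum 2) = 0.269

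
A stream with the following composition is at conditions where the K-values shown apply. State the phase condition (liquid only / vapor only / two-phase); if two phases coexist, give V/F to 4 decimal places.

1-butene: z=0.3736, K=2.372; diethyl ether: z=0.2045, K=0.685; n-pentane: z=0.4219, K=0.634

two-phase, V/F = 0.6115

ΣzᵢKᵢ = 1.2937; Σzᵢ/Kᵢ = 1.1215.
Both exceed 1, so a two-phase solution exists.
Material balance + equilibrium reduce to Σ zᵢ(Kᵢ−1)/(1+ψ(Kᵢ−1)) = 0.
Iterate (Newton) starting at ψ = 0.65:
  ψ = 0.6500: g = -0.01267, g' = -0.3259 → ψ = 0.6111
  ψ = 0.6111: g = 0.00013, g' = -0.3330 → ψ = 0.6115
Converged at ψ = 0.6115.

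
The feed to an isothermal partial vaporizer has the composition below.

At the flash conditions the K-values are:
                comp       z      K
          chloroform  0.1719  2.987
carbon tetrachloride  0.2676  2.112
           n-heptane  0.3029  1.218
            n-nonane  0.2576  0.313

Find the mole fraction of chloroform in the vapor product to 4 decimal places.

y_chloroform = 0.2082

Rachford–Rice: g(ψ) = Σ zᵢ(Kᵢ−1)/(1+ψ(Kᵢ−1)) = 0.
Feasibility: ΣzᵢKᵢ = 1.5282, Σzᵢ/Kᵢ = 1.2559 — both > 1, two phases present.
Newton iteration, ψ⁰ = 0.44:
  ψ = 0.4400: g = 0.18866, g' = -0.6041 → ψ = 0.7523
  ψ = 0.7523: g = -0.01060, g' = -0.7385 → ψ = 0.7379
  ψ = 0.7379: g = -0.00012, g' = -0.7222 → ψ = 0.7378
Converged at ψ = 0.7378.
Compositions from xᵢ = zᵢ/(1+ψ(Kᵢ−1)), yᵢ = Kᵢxᵢ:
  chloroform: x = 0.0697, y = 0.2082
  carbon tetrachloride: x = 0.1470, y = 0.3105
  n-heptane: x = 0.2609, y = 0.3178
  n-nonane: x = 0.5224, y = 0.1635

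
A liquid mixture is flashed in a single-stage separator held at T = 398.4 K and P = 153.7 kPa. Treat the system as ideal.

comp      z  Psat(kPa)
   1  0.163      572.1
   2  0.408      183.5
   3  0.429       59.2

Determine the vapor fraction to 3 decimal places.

Raoult's law: Kᵢ = Pᵢˢᵃᵗ/P = Pᵢˢᵃᵗ/153.7.
  K_1 = 572.1/153.7 = 3.72219, K_2 = 183.5/153.7 = 1.19388, K_3 = 59.2/153.7 = 0.38517
Newton–Raphson from ψ = 0.43:
  ψ = 0.430: g = -0.0811, g' = -0.569 → ψ = 0.287
  ψ = 0.287: g = 0.0035, g' = -0.633 → ψ = 0.293
Converged at ψ = 0.293.

ψ = 0.293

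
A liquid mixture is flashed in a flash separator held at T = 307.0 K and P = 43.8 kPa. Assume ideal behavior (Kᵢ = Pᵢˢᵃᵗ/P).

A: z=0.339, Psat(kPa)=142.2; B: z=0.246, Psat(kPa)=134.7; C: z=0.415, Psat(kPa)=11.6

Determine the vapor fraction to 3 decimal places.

ψ = 0.605

Raoult's law: Kᵢ = Pᵢˢᵃᵗ/P = Pᵢˢᵃᵗ/43.8.
  K_A = 142.2/43.8 = 3.24658, K_B = 134.7/43.8 = 3.07534, K_C = 11.6/43.8 = 0.26484
Rachford–Rice: g(ψ) = Σ zᵢ(Kᵢ−1)/(1+ψ(Kᵢ−1)) = 0.
g(0) = ΣzᵢKᵢ − 1 = 0.967 and g(1) = 1 − Σzᵢ/Kᵢ = -0.751, so a root lies in (0, 1).
Newton–Raphson from ψ = 0.5:
  ψ = 0.500: g = 0.1268, g' = -1.195 → ψ = 0.606
  ψ = 0.606: g = -0.0017, g' = -1.244 → ψ = 0.605
Converged at ψ = 0.605.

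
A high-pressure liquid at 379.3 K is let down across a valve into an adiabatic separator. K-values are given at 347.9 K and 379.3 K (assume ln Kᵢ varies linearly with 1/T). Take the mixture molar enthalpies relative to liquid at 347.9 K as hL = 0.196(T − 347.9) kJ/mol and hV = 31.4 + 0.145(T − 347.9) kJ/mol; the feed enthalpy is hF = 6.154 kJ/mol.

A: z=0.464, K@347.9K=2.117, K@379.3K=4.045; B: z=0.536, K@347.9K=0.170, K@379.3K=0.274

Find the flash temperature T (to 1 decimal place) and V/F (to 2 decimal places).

T = 352.5 K, V/F = 0.17

Adiabatic flash: solve Rachford–Rice at each trial T, then check hF = ψ·hV(T) + (1−ψ)·hL(T).
  T = 347.9 K: K = (2.117, 0.170), RR gives ψ = 0.079, H_out = 2.486 kJ/mol
  T = 379.3 K: K = (4.045, 0.274), RR gives ψ = 0.463, H_out = 19.954 kJ/mol
  T = 363.6 K: K = (2.967, 0.218), RR gives ψ = 0.321, H_out = 12.899 kJ/mol
  T = 355.8 K: K = (2.518, 0.193), RR gives ψ = 0.222, H_out = 8.434 kJ/mol
  T = 351.9 K: K = (2.314, 0.182), RR gives ψ = 0.159, H_out = 5.742 kJ/mol
  T = 353.9 K: K = (2.417, 0.187), RR gives ψ = 0.193, H_out = 7.172 kJ/mol
Linear interpolation between T = 351.9 (H_out = 5.742) and T = 353.9 (H_out = 7.172) on hF = 6.154 gives T ≈ 352.5 K, at which ψ = 0.17.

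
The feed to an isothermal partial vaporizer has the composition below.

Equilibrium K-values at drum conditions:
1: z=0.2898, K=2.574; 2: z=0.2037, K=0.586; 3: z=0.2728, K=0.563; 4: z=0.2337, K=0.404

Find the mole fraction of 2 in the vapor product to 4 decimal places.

Let ψ = V/F and solve Σ zᵢ(Kᵢ−1)/(1+ψ(Kᵢ−1)) = 0.
g(0) = ΣzᵢKᵢ − 1 = 0.1133 and g(1) = 1 − Σzᵢ/Kᵢ = -0.5232, so a root lies in (0, 1).
Iterate (Newton) starting at ψ = 0.5:
  ψ = 0.5000: g = -0.20204, g' = -0.5341 → ψ = 0.1217
  ψ = 0.1217: g = 0.01791, g' = -0.6990 → ψ = 0.1473
  ψ = 0.1473: g = 0.00035, g' = -0.6720 → ψ = 0.1479
Converged at ψ = 0.1479.
Compositions from xᵢ = zᵢ/(1+ψ(Kᵢ−1)), yᵢ = Kᵢxᵢ:
  1: x = 0.2351, y = 0.6051
  2: x = 0.2170, y = 0.1272
  3: x = 0.2916, y = 0.1642
  4: x = 0.2563, y = 0.1035

y_2 = 0.1272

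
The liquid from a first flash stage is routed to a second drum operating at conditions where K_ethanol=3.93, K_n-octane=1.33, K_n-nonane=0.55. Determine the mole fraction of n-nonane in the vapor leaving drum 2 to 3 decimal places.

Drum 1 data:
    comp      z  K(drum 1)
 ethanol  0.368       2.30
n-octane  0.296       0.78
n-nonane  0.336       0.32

y_n-nonane (drum 2) = 0.373

Drum 1:
Let ψ₁ = V/F and solve Σ zᵢ(Kᵢ−1)/(1+ψ₁(Kᵢ−1)) = 0.
Feasibility: ΣzᵢKᵢ = 1.185, Σzᵢ/Kᵢ = 1.589 — both > 1, two phases present.
Iterate (Newton) starting at ψ₁ = 0.59:
  ψ₁ = 0.590: g = -0.1857, g' = -0.651 → ψ₁ = 0.305
  ψ₁ = 0.305: g = -0.0155, g' = -0.583 → ψ₁ = 0.278
  ψ₁ = 0.278: g = 0.0001, g' = -0.588 → ψ₁ = 0.279
Converged at ψ₁ = 0.279.
Drum-1 compositions:
  ethanol: x = 0.270, y = 0.621
  n-octane: x = 0.315, y = 0.246
  n-nonane: x = 0.415, y = 0.133
Drum-2 feed = drum-1 liquid: z₂ = (0.2702, 0.3153, 0.4145).
Drum 2:
Material balance + equilibrium reduce to Σ zᵢ(Kᵢ−1)/(1+ψ₂(Kᵢ−1)) = 0.
g(0) = ΣzᵢKᵢ − 1 = 0.709 and g(1) = 1 − Σzᵢ/Kᵢ = -0.059, so a root lies in (0, 1).
Iterate (Newton) starting at ψ₂ = 0.5:
  ψ₂ = 0.500: g = 0.1698, g' = -0.547 → ψ₂ = 0.811
  ψ₂ = 0.811: g = 0.0230, g' = -0.433 → ψ₂ = 0.864
Converged at ψ₂ = 0.864.
  ethanol: x = 0.077, y = 0.301
  n-octane: x = 0.245, y = 0.326
  n-nonane: x = 0.678, y = 0.373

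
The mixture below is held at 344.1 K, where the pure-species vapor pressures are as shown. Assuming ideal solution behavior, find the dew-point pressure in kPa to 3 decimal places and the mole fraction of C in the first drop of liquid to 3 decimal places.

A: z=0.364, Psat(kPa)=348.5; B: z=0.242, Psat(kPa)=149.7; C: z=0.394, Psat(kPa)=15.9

Pdew = 36.442 kPa, x_C = 0.903

At the dew point ψ → 1, so Σzᵢ/Kᵢ = 1 with Kᵢ = Pᵢˢᵃᵗ/P ⇒ 1/P = Σzᵢ/Pᵢˢᵃᵗ.
1/P = 0.364/348.5 + 0.242/149.7 + 0.394/15.9 = 0.027441 ⇒ P = 36.442 kPa
xᵢ = zᵢP/Pᵢˢᵃᵗ ⇒ x_C = 0.394·36.442/15.9 = 0.903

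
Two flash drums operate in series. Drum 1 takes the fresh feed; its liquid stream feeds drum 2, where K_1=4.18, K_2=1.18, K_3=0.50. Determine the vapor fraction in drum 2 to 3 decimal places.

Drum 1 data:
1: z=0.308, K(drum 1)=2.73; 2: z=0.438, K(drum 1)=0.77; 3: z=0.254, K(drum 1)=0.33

Drum 1:
Rachford–Rice: g(ψ₁) = Σ zᵢ(Kᵢ−1)/(1+ψ₁(Kᵢ−1)) = 0.
g(0) = ΣzᵢKᵢ − 1 = 0.262 and g(1) = 1 − Σzᵢ/Kᵢ = -0.451, so a root lies in (0, 1).
Iterate (Newton) starting at ψ₁ = 0.5:
  ψ₁ = 0.500: g = -0.0840, g' = -0.552 → ψ₁ = 0.348
  ψ₁ = 0.348: g = 0.0012, g' = -0.580 → ψ₁ = 0.350
Converged at ψ₁ = 0.350.
Drum-1 compositions:
  1: x = 0.192, y = 0.524
  2: x = 0.476, y = 0.367
  3: x = 0.332, y = 0.109
Drum-2 feed = drum-1 liquid: z₂ = (0.1918, 0.4763, 0.3318).
Drum 2:
Material balance + equilibrium reduce to Σ zᵢ(Kᵢ−1)/(1+ψ₂(Kᵢ−1)) = 0.
g(0) = ΣzᵢKᵢ − 1 = 0.530 and g(1) = 1 − Σzᵢ/Kᵢ = -0.113, so a root lies in (0, 1).
Iterate (Newton) starting at ψ₂ = 0.36:
  ψ₂ = 0.360: g = 0.1626, g' = -0.559 → ψ₂ = 0.651
  ψ₂ = 0.651: g = 0.0294, g' = -0.400 → ψ₂ = 0.725
Converged at ψ₂ = 0.725.
  1: x = 0.058, y = 0.242
  2: x = 0.421, y = 0.497
  3: x = 0.521, y = 0.260

V/F (drum 2) = 0.725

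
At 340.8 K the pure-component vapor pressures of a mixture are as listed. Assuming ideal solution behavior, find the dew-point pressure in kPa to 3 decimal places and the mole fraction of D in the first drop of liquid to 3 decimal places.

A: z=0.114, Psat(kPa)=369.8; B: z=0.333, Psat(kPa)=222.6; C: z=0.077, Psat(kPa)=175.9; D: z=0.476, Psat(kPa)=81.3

At the dew point ψ → 1, so Σzᵢ/Kᵢ = 1 with Kᵢ = Pᵢˢᵃᵗ/P ⇒ 1/P = Σzᵢ/Pᵢˢᵃᵗ.
1/P = 0.114/369.8 + 0.333/222.6 + 0.077/175.9 + 0.476/81.3 = 0.008097 ⇒ P = 123.505 kPa
xᵢ = zᵢP/Pᵢˢᵃᵗ ⇒ x_D = 0.476·123.505/81.3 = 0.723

Pdew = 123.505 kPa, x_D = 0.723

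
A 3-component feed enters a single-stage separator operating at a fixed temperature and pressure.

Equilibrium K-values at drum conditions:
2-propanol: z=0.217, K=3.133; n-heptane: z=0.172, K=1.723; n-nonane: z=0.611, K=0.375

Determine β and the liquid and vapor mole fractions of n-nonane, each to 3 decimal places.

β = 0.196, x_n-nonane = 0.696, y_n-nonane = 0.261

Material balance + equilibrium reduce to Σ zᵢ(Kᵢ−1)/(1+β(Kᵢ−1)) = 0.
Feasibility: ΣzᵢKᵢ = 1.205, Σzᵢ/Kᵢ = 1.798 — both > 1, two phases present.
Newton–Raphson from β = 0.33:
  β = 0.330: g = -0.1091, g' = -0.777 → β = 0.190
  β = 0.190: g = 0.0056, g' = -0.877 → β = 0.196
Converged at β = 0.196.
Compositions from xᵢ = zᵢ/(1+β(Kᵢ−1)), yᵢ = Kᵢxᵢ:
  2-propanol: x = 0.153, y = 0.479
  n-heptane: x = 0.151, y = 0.260
  n-nonane: x = 0.696, y = 0.261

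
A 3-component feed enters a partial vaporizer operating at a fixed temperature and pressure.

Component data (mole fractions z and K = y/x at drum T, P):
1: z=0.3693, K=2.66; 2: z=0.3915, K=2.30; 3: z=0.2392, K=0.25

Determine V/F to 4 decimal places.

Rachford–Rice: g(V/F) = Σ zᵢ(Kᵢ−1)/(1+V/F(Kᵢ−1)) = 0.
Check two-phase: ΣzᵢKᵢ = 1.9426 > 1 and Σzᵢ/Kᵢ = 1.2659 > 1, so g(0) = 0.9426 > 0 and g(1) = -0.2659 < 0.
Newton iteration, V/F⁰ = 0.5:
  V/F = 0.5000: g = 0.35641, g' = -0.8913 → V/F = 0.8999
  V/F = 0.8999: g = -0.07142, g' = -1.5772 → V/F = 0.8546
  V/F = 0.8546: g = -0.00505, g' = -1.3660 → V/F = 0.8509
Converged at V/F = 0.8509.

V/F = 0.8509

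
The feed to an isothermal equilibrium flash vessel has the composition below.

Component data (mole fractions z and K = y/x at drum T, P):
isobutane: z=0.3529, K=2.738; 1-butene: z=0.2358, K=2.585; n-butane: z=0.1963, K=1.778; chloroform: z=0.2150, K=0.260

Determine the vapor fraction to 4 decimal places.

ψ = 0.9049

Material balance + equilibrium reduce to Σ zᵢ(Kᵢ−1)/(1+ψ(Kᵢ−1)) = 0.
Feasibility: ΣzᵢKᵢ = 1.9807, Σzᵢ/Kᵢ = 1.1574 — both > 1, two phases present.
Newton iteration, ψ⁰ = 0.5:
  ψ = 0.5000: g = 0.39408, g' = -0.8477 → ψ = 0.9649
  ψ = 0.9649: g = -0.09215, g' = -1.7194 → ψ = 0.9113
  ψ = 0.9113: g = -0.00888, g' = -1.4096 → ψ = 0.9050
  ψ = 0.9050: g = -0.00009, g' = -1.3809 → ψ = 0.9049
Converged at ψ = 0.9049.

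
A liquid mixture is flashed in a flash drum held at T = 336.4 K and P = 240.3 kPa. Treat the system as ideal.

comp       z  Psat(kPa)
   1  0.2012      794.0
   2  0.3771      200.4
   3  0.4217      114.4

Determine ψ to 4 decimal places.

Raoult's law: Kᵢ = Pᵢˢᵃᵗ/P = Pᵢˢᵃᵗ/240.3.
  K_1 = 794.0/240.3 = 3.304203, K_2 = 200.4/240.3 = 0.833958, K_3 = 114.4/240.3 = 0.476072
Newton iteration, ψ⁰ = 0.41:
  ψ = 0.4100: g = -0.11018, g' = -0.4822 → ψ = 0.1815
  ψ = 0.1815: g = 0.01818, g' = -0.6835 → ψ = 0.2081
  ψ = 0.2081: g = 0.00052, g' = -0.6450 → ψ = 0.2089
Converged at ψ = 0.2089.

ψ = 0.2089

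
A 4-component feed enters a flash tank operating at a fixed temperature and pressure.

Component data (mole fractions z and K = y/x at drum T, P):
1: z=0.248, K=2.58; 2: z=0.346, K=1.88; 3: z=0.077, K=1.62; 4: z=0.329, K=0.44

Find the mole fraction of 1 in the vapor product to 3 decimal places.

y_1 = 0.267

Material balance + equilibrium reduce to Σ zᵢ(Kᵢ−1)/(1+V/F(Kᵢ−1)) = 0.
g(0) = ΣzᵢKᵢ − 1 = 0.560 and g(1) = 1 − Σzᵢ/Kᵢ = -0.075, so a root lies in (0, 1).
Iterate (Newton) starting at V/F = 0.5:
  V/F = 0.500: g = 0.2109, g' = -0.539 → V/F = 0.891
  V/F = 0.891: g = -0.0039, g' = -0.615 → V/F = 0.885
Converged at V/F = 0.885.
Compositions from xᵢ = zᵢ/(1+V/F(Kᵢ−1)), yᵢ = Kᵢxᵢ:
  1: x = 0.103, y = 0.267
  2: x = 0.194, y = 0.366
  3: x = 0.050, y = 0.081
  4: x = 0.652, y = 0.287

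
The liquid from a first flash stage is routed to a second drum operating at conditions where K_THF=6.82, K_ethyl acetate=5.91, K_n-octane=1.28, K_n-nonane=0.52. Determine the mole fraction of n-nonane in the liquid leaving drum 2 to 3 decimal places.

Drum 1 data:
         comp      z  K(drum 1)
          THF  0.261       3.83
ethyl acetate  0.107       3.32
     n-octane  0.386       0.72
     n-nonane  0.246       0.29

Drum 1:
Newton iteration, ψ₁⁰ = 0.5:
  ψ₁ = 0.500: g = 0.0243, g' = -0.821 → ψ₁ = 0.530
Converged at ψ₁ = 0.530.
Drum-1 compositions:
  THF: x = 0.104, y = 0.400
  ethyl acetate: x = 0.048, y = 0.159
  n-octane: x = 0.453, y = 0.326
  n-nonane: x = 0.394, y = 0.114
Drum-2 feed = drum-1 liquid: z₂ = (0.1044, 0.0480, 0.4532, 0.3943).
Drum 2:
Material balance + equilibrium reduce to Σ zᵢ(Kᵢ−1)/(1+ψ₂(Kᵢ−1)) = 0.
Feasibility: ΣzᵢKᵢ = 1.781, Σzᵢ/Kᵢ = 1.136 — both > 1, two phases present.
Newton iteration, ψ₂⁰ = 0.65:
  ψ₂ = 0.650: g = 0.0155, g' = -0.438 → ψ₂ = 0.685
  ψ₂ = 0.685: g = 0.0002, g' = -0.430 → ψ₂ = 0.686
Converged at ψ₂ = 0.686.
  THF: x = 0.021, y = 0.143
  ethyl acetate: x = 0.011, y = 0.065
  n-octane: x = 0.380, y = 0.487
  n-nonane: x = 0.588, y = 0.306

x_n-nonane (drum 2) = 0.588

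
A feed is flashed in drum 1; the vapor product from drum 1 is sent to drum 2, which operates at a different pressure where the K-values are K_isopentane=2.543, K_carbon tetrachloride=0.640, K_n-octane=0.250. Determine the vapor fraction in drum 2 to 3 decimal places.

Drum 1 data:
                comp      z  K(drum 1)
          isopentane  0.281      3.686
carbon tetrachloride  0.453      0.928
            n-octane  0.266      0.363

V/F (drum 2) = 0.474

Drum 1:
Rachford–Rice: g(ψ₁) = Σ zᵢ(Kᵢ−1)/(1+ψ₁(Kᵢ−1)) = 0.
Check two-phase: ΣzᵢKᵢ = 1.553 > 1 and Σzᵢ/Kᵢ = 1.297 > 1, so g(0) = 0.553 > 0 and g(1) = -0.297 < 0.
Newton–Raphson from ψ₁ = 0.5:
  ψ₁ = 0.500: g = 0.0397, g' = -0.604 → ψ₁ = 0.566
  ψ₁ = 0.566: g = 0.0007, g' = -0.586 → ψ₁ = 0.567
Converged at ψ₁ = 0.567.
Drum-1 compositions:
  isopentane: x = 0.111, y = 0.411
  carbon tetrachloride: x = 0.472, y = 0.438
  n-octane: x = 0.416, y = 0.151
Drum-2 feed = drum-1 vapor: z₂ = (0.4106, 0.4383, 0.1511).
Drum 2:
Let ψ₂ = V/F and solve Σ zᵢ(Kᵢ−1)/(1+ψ₂(Kᵢ−1)) = 0.
g(0) = ΣzᵢKᵢ − 1 = 0.362 and g(1) = 1 − Σzᵢ/Kᵢ = -0.451, so a root lies in (0, 1).
Iterate (Newton) starting at ψ₂ = 0.5:
  ψ₂ = 0.500: g = -0.0161, g' = -0.614 → ψ₂ = 0.474
Converged at ψ₂ = 0.474.
  isopentane: x = 0.237, y = 0.603
  carbon tetrachloride: x = 0.528, y = 0.338
  n-octane: x = 0.234, y = 0.059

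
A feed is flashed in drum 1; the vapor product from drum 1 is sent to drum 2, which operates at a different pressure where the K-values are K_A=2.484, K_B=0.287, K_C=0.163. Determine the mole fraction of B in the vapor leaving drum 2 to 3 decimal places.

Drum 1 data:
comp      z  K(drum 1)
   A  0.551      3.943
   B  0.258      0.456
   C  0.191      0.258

Drum 1:
Let ψ₁ = V/F and solve Σ zᵢ(Kᵢ−1)/(1+ψ₁(Kᵢ−1)) = 0.
Feasibility: ΣzᵢKᵢ = 2.340, Σzᵢ/Kᵢ = 1.446 — both > 1, two phases present.
Newton–Raphson from ψ₁ = 0.5:
  ψ₁ = 0.500: g = 0.2380, g' = -1.191 → ψ₁ = 0.700
  ψ₁ = 0.700: g = 0.0086, g' = -1.164 → ψ₁ = 0.707
Converged at ψ₁ = 0.707.
Drum-1 compositions:
  A: x = 0.179, y = 0.705
  B: x = 0.419, y = 0.191
  C: x = 0.402, y = 0.104
Drum-2 feed = drum-1 vapor: z₂ = (0.7051, 0.1912, 0.1037).
Drum 2:
Newton iteration, ψ₂⁰ = 0.5:
  ψ₂ = 0.500: g = 0.2396, g' = -0.961 → ψ₂ = 0.749
  ψ₂ = 0.749: g = -0.0299, g' = -1.319 → ψ₂ = 0.727
  ψ₂ = 0.727: g = -0.0008, g' = -1.251 → ψ₂ = 0.726
Converged at ψ₂ = 0.726.
  A: x = 0.339, y = 0.843
  B: x = 0.396, y = 0.114
  C: x = 0.264, y = 0.043

y_B (drum 2) = 0.114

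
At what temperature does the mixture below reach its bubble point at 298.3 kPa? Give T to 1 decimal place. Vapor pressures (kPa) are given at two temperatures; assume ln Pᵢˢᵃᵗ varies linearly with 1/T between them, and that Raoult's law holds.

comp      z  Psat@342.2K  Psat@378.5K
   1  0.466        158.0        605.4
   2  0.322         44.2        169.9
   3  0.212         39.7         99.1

Bubble-point temperature: ΣzᵢPᵢˢᵃᵗ(T) = P. Interpolate ln Pᵢˢᵃᵗ = aᵢ + bᵢ/T.
  T = 342.2 K: ΣzᵢPᵢˢᵃᵗ = 96.28 kPa
  T = 378.5 K: ΣzᵢPᵢˢᵃᵗ = 357.83 kPa
  T = 360.4 K: ΣzᵢPᵢˢᵃᵗ = 191.90 kPa
  T = 369.4 K: ΣzᵢPᵢˢᵃᵗ = 263.52 kPa
  T = 373.9 K: ΣzᵢPᵢˢᵃᵗ = 307.11 kPa
  T = 371.6 K: ΣzᵢPᵢˢᵃᵗ = 284.12 kPa
Interpolating between 371.6 K and 373.9 K gives T ≈ 373.0 K.

T = 373.0 K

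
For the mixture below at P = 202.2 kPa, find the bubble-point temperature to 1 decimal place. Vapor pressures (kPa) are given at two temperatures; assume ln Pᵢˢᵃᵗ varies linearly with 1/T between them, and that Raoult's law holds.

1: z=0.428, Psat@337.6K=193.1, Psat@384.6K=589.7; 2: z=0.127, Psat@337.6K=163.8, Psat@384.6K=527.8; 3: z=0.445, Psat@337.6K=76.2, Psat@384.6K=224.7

T = 352.5 K

Bubble-point temperature: ΣzᵢPᵢˢᵃᵗ(T) = P. Interpolate ln Pᵢˢᵃᵗ = aᵢ + bᵢ/T.
  T = 337.6 K: ΣzᵢPᵢˢᵃᵗ = 137.36 kPa
  T = 384.6 K: ΣzᵢPᵢˢᵃᵗ = 419.41 kPa
  T = 361.1 K: ΣzᵢPᵢˢᵃᵗ = 248.88 kPa
  T = 349.4 K: ΣzᵢPᵢˢᵃᵗ = 186.98 kPa
  T = 355.2 K: ΣzᵢPᵢˢᵃᵗ = 215.96 kPa
  T = 352.3 K: ΣzᵢPᵢˢᵃᵗ = 201.07 kPa
Interpolating between 352.3 K and 355.2 K gives T ≈ 352.5 K.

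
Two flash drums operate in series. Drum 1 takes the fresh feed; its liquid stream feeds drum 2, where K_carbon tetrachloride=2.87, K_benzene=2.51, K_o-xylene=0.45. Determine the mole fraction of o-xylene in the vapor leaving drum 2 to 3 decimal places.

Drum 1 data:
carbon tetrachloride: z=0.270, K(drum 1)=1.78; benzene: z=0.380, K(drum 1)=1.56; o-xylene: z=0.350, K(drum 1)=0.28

Drum 1:
Let ψ₁ = V/F and solve Σ zᵢ(Kᵢ−1)/(1+ψ₁(Kᵢ−1)) = 0.
g(0) = ΣzᵢKᵢ − 1 = 0.171 and g(1) = 1 − Σzᵢ/Kᵢ = -0.645, so a root lies in (0, 1).
Newton–Raphson from ψ₁ = 0.31:
  ψ₁ = 0.310: g = 0.0265, g' = -0.494 → ψ₁ = 0.364
  ψ₁ = 0.364: g = -0.0005, g' = -0.515 → ψ₁ = 0.363
Converged at ψ₁ = 0.363.
Drum-1 compositions:
  carbon tetrachloride: x = 0.210, y = 0.375
  benzene: x = 0.316, y = 0.493
  o-xylene: x = 0.474, y = 0.133
Drum-2 feed = drum-1 liquid: z₂ = (0.2105, 0.3159, 0.4737).
Drum 2:
Material balance + equilibrium reduce to Σ zᵢ(Kᵢ−1)/(1+ψ₂(Kᵢ−1)) = 0.
Check two-phase: ΣzᵢKᵢ = 1.610 > 1 and Σzᵢ/Kᵢ = 1.252 > 1, so g(0) = 0.610 > 0 and g(1) = -0.252 < 0.
Newton–Raphson from ψ₂ = 0.5:
  ψ₂ = 0.500: g = 0.1158, g' = -0.703 → ψ₂ = 0.665
  ψ₂ = 0.665: g = 0.0028, g' = -0.682 → ψ₂ = 0.669
Converged at ψ₂ = 0.669.
  carbon tetrachloride: x = 0.094, y = 0.268
  benzene: x = 0.157, y = 0.394
  o-xylene: x = 0.749, y = 0.337

y_o-xylene (drum 2) = 0.337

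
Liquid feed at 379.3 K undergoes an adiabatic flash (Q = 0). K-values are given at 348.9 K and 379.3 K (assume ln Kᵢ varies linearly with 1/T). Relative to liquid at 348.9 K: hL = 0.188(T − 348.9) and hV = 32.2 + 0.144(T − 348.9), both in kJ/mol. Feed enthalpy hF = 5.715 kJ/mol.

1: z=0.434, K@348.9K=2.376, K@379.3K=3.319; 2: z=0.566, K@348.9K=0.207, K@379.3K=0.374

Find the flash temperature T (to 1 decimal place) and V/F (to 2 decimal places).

T = 351.4 K, V/F = 0.16

Adiabatic flash: solve Rachford–Rice at each trial T, then check hF = ψ·hV(T) + (1−ψ)·hL(T).
  T = 348.9 K: K = (2.376, 0.207), RR gives ψ = 0.136, H_out = 4.378 kJ/mol
  T = 379.3 K: K = (3.319, 0.374), RR gives ψ = 0.449, H_out = 19.579 kJ/mol
  T = 364.1 K: K = (2.828, 0.282), RR gives ψ = 0.295, H_out = 12.145 kJ/mol
  T = 356.5 K: K = (2.597, 0.242), RR gives ψ = 0.218, H_out = 8.386 kJ/mol
  T = 352.7 K: K = (2.485, 0.224), RR gives ψ = 0.178, H_out = 6.425 kJ/mol
  T = 350.8 K: K = (2.430, 0.215), RR gives ψ = 0.157, H_out = 5.414 kJ/mol
Linear interpolation between T = 350.8 (H_out = 5.414) and T = 352.7 (H_out = 6.425) on hF = 5.715 gives T ≈ 351.4 K, at which ψ = 0.16.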